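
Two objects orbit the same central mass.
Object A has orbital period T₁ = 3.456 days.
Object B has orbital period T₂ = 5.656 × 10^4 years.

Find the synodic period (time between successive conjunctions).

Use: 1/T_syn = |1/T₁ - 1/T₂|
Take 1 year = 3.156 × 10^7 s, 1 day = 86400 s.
T₁ = 3.456 days = 298598 s
T₂ = 5.656 × 10^4 years = 1.78503 × 10^12 s
1/T₁ = 3.34898 × 10^-6 s⁻¹
1/T₂ = 5.60214 × 10^-13 s⁻¹
|1/T₁ − 1/T₂| = 3.34898 × 10^-6 s⁻¹
T_syn = 1 / |1/T₁ − 1/T₂| = 298598 s ≈ 3.456 days

Final answer: T_syn = 3.456 days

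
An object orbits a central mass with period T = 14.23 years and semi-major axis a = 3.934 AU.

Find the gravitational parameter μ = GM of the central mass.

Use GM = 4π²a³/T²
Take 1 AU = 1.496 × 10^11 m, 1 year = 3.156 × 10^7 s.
T = 14.23 years = 4.49099 × 10^8 s
a = 3.934 AU = 5.88526 × 10^11 m
a³ = 2.03844 × 10^35 m³
T² = 2.0169 × 10^17 s²
GM = 4π² × (2.03844 × 10^35) / (2.0169 × 10^17) = 3.99001 × 10^19 m³/s²
GM ≈ 3.99 × 10^19 m³/s²

Final answer: GM = 3.99 × 10^19 m³/s²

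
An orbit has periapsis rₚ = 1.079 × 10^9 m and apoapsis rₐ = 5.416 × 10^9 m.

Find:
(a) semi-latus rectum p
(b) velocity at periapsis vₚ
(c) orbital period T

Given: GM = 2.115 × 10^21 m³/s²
rₚ = 1.079 × 10^9 m
rₐ = 5.416 × 10^9 m
GM = 2.115 × 10^21 m³/s²
a = (rₚ + rₐ)/2 = 3.2475 × 10^9 m
e = (rₐ − rₚ)/(rₐ + rₚ) = (4.337 × 10^9) / (6.495 × 10^9) = 0.667744
(a) 1 − e² = 0.554117;  p = a(1 − e²) = 3.2475 × 10^9 × 0.554117 = 1.7995 × 10^9 m ≈ 1.799 × 10^9 m
(b) vₚ² = GM (2/rₚ − 1/a) = 2.115 × 10^21 × (1.85357 × 10^-9 − 3.07929 × 10^-10) = 3.26903 × 10^12 m²/s²;  vₚ = 1.80804 × 10^6 m/s ≈ 1808 km/s
(c) a³ = 3.4249 × 10^28 m³;  T = 2π √(a³/GM) = 2π × 4024.1 s = 25284.2 s ≈ 7.023 hours

Final answer:
(a) semi-latus rectum p = 1.799 × 10^9 m
(b) velocity at periapsis vₚ = 1808 km/s
(c) orbital period T = 7.023 hours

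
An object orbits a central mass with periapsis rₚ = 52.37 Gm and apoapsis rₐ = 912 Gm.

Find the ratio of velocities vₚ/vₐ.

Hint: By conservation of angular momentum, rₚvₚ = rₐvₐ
rₚ = 52.37 Gm = 5.237 × 10^10 m
rₐ = 912 Gm = 9.12 × 10^11 m
rₚvₚ = rₐvₐ  ⇒  vₚ/vₐ = rₐ/rₚ
vₚ/vₐ = (9.12 × 10^11) / (5.237 × 10^10) = 17.4146

Final answer: vₚ/vₐ = 17.41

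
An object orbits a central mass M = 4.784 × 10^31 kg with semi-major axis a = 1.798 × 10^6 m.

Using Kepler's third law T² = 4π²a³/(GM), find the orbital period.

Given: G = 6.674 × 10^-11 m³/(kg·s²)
M = 4.784 × 10^31 kg
GM = G × M = 6.674 × 10^-11 × 4.784 × 10^31 = 3.19284 × 10^21 m³/s²
a = 1.798 × 10^6 m
a³ = 5.81258 × 10^18 m³
T = 2π √(a³/GM) = 2π √((5.81258 × 10^18) / (3.19284 × 10^21)) = 2π × 0.0426674 s
T = 0.268087 s ≈ 0.2681 seconds

Final answer: 0.2681 seconds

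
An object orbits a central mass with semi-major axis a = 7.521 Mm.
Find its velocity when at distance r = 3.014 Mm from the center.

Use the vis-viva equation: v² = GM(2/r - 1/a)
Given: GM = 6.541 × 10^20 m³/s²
a = 7.521 Mm = 7.521 × 10^6 m
r = 3.014 Mm = 3.014 × 10^6 m
GM = 6.541 × 10^20 m³/s²
2/r − 1/a = 6.6357 × 10^-7 − 1.32961 × 10^-7 = 5.30609 × 10^-7 m⁻¹
v² = GM (2/r − 1/a) = 3.47071 × 10^14 m²/s²
v = 1.86299 × 10^7 m/s ≈ 1.863 × 10^4 km/s

Final answer: 1.863 × 10^4 km/s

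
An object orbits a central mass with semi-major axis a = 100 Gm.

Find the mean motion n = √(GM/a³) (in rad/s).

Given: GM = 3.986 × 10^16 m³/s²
a = 100 Gm = 1 × 10^11 m
GM = 3.986 × 10^16 m³/s²
a³ = 1 × 10^33 m³
GM/a³ = (3.986 × 10^16) / (1 × 10^33) = 3.986 × 10^-17 s⁻²
n = √(GM/a³) = 6.31348 × 10^-9 rad/s ≈ 6.313 × 10^-9 rad/s

Final answer: n = 6.313 × 10^-9 rad/s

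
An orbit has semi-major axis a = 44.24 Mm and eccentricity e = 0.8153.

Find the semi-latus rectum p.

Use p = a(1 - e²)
a = 44.24 Mm = 4.424 × 10^7 m
e = 0.8153,  e² = 0.664714,  1 − e² = 0.335286
p = a(1 − e²) = 4.424 × 10^7 m × 0.335286 = 1.4833 × 10^7 m ≈ 14.83 Mm

Final answer: p = 14.83 Mm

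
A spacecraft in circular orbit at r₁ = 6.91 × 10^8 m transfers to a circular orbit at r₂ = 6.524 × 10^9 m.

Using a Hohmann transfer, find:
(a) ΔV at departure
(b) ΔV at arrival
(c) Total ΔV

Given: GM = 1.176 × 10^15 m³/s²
r₁ = 6.91 × 10^8 m
r₂ = 6.524 × 10^9 m
GM = 1.176 × 10^15 m³/s²
Transfer ellipse: a_t = (r₁ + r₂)/2 = 3.6075 × 10^9 m
Circular speed at r₁: v₁ = √(GM/r₁) = 1304.56 m/s
Transfer speed at r₁ (periapsis): v₁ₜ = √(GM(2/r₁ − 1/a_t)) = 1754.36 m/s
(a) ΔV₁ = v₁ₜ − v₁ = 449.797 m/s ≈ 449.8 m/s
Circular speed at r₂: v₂ = √(GM/r₂) = 424.567 m/s
Transfer speed at r₂ (apoapsis): v₂ₜ = √(GM(2/r₂ − 1/a_t)) = 185.816 m/s
(b) ΔV₂ = v₂ − v₂ₜ = 238.752 m/s ≈ 238.8 m/s
(c) ΔV_total = ΔV₁ + ΔV₂ = 688.549 m/s ≈ 688.5 m/s

Final answer:
(a) ΔV₁ = 449.8 m/s
(b) ΔV₂ = 238.8 m/s
(c) ΔV_total = 688.5 m/s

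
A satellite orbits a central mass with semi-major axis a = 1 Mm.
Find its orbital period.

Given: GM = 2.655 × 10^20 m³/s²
a = 1 Mm = 1 × 10^6 m
GM = 2.655 × 10^20 m³/s²
a³ = 1 × 10^18 m³
T = 2π √(a³/GM) = 2π √((1 × 10^18) / (2.655 × 10^20)) = 2π × 0.0613716 s
T = 0.385609 s ≈ 0.3856 seconds

Final answer: 0.3856 seconds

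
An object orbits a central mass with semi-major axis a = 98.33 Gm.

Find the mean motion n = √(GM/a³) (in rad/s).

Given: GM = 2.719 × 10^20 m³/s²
a = 98.33 Gm = 9.833 × 10^10 m
GM = 2.719 × 10^20 m³/s²
a³ = 9.50732 × 10^32 m³
GM/a³ = (2.719 × 10^20) / (9.50732 × 10^32) = 2.8599 × 10^-13 s⁻²
n = √(GM/a³) = 5.3478 × 10^-7 rad/s ≈ 5.348 × 10^-7 rad/s

Final answer: n = 5.348 × 10^-7 rad/s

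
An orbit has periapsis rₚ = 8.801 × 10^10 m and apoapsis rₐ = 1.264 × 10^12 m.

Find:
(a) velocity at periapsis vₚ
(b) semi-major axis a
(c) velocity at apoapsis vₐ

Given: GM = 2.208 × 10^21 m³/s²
rₚ = 8.801 × 10^10 m
rₐ = 1.264 × 10^12 m
GM = 2.208 × 10^21 m³/s²
a = (rₚ + rₐ)/2 = 6.76005 × 10^11 m
e = (rₐ − rₚ)/(rₐ + rₚ) = (1.17599 × 10^12) / (1.35201 × 10^12) = 0.869809
(a) vₚ² = GM (2/rₚ − 1/a) = 2.208 × 10^21 × (2.27247 × 10^-11 − 1.47928 × 10^-12) = 4.69099 × 10^10 m²/s²;  vₚ = 216587 m/s ≈ 216.6 km/s
(b) a = 6.76005 × 10^11 m ≈ 6.76 × 10^11 m
(c) vₐ² = GM (2/rₐ − 1/a) = 2.208 × 10^21 × (1.58228 × 10^-12 − 1.47928 × 10^-12) = 2.27423 × 10^8 m²/s²;  vₐ = 15080.5 m/s ≈ 15.08 km/s

Final answer:
(a) velocity at periapsis vₚ = 216.6 km/s
(b) semi-major axis a = 6.76 × 10^11 m
(c) velocity at apoapsis vₐ = 15.08 km/s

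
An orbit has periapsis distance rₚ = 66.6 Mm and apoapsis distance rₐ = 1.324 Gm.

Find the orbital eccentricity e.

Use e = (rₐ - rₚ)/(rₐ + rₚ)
rₚ = 66.6 Mm = 6.66 × 10^7 m
rₐ = 1.324 Gm = 1.324 × 10^9 m
rₐ − rₚ = 1.2574 × 10^9 m
rₐ + rₚ = 1.3906 × 10^9 m
e = (rₐ − rₚ)/(rₐ + rₚ) = 0.904214

Final answer: e = 0.9042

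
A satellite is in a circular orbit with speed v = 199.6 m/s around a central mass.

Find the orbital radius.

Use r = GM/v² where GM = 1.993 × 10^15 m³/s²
v = 199.6 m/s
GM = 1.993 × 10^15 m³/s²
v² = 39840.2 m²/s²
r = GM/v² = (1.993 × 10^15) / 39840.2 = 5.00249 × 10^10 m ≈ 50.02 Gm

Final answer: 50.02 Gm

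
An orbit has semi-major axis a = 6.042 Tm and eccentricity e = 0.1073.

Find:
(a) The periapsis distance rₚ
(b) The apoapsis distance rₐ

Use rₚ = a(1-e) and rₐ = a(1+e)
a = 6.042 Tm = 6.042 × 10^12 m
e = 0.1073:  1 − e = 0.8927,  1 + e = 1.1073
(a) rₚ = a(1 − e) = 6.042 × 10^12 m × 0.8927 = 5.39369 × 10^12 m ≈ 5.394 Tm
(b) rₐ = a(1 + e) = 6.042 × 10^12 m × 1.1073 = 6.69031 × 10^12 m ≈ 6.69 Tm

Final answer:
(a) rₚ = 5.394 Tm
(b) rₐ = 6.69 Tm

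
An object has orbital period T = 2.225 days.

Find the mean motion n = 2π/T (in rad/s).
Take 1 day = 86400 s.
T = 2.225 days = 192240 s
n = 2π / 192240 s = 3.26841 × 10^-5 rad/s ≈ 3.268 × 10^-5 rad/s

Final answer: n = 3.268 × 10^-5 rad/s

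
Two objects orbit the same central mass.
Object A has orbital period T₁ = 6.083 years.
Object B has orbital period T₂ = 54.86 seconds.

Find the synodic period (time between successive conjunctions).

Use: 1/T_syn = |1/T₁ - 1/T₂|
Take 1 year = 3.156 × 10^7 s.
T₁ = 6.083 years = 1.91979 × 10^8 s
T₂ = 54.86 seconds
1/T₁ = 5.20889 × 10^-9 s⁻¹
1/T₂ = 0.0182282 s⁻¹
|1/T₁ − 1/T₂| = 0.0182282 s⁻¹
T_syn = 1 / |1/T₁ − 1/T₂| = 54.86 s ≈ 54.86 seconds

Final answer: T_syn = 54.86 seconds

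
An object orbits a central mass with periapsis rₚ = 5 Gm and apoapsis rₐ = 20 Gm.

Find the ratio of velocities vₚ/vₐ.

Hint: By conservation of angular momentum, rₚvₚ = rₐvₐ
rₚ = 5 Gm = 5 × 10^9 m
rₐ = 20 Gm = 2 × 10^10 m
rₚvₚ = rₐvₐ  ⇒  vₚ/vₐ = rₐ/rₚ
vₚ/vₐ = (2 × 10^10) / (5 × 10^9) = 4

Final answer: vₚ/vₐ = 4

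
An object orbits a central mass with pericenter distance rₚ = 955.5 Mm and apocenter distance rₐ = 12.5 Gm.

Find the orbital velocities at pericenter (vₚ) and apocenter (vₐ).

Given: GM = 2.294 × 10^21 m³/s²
rₚ = 955.5 Mm = 9.555 × 10^8 m
rₐ = 12.5 Gm = 1.25 × 10^10 m
GM = 2.294 × 10^21 m³/s²
a = (rₚ + rₐ)/2 = 6.72775 × 10^9 m
Vis-viva: v² = GM (2/r − 1/a)
vₚ² = 2.294 × 10^21 × (2.09314 × 10^-9 − 1.48638 × 10^-10) = 4.4607 × 10^12 m²/s²
vₚ = 2.11204 × 10^6 m/s ≈ 2112 km/s
vₐ² = 2.294 × 10^21 × (1.6 × 10^-10 − 1.48638 × 10^-10) = 2.60642 × 10^10 m²/s²
vₐ = 161444 m/s ≈ 161.4 km/s

Final answer: vₚ = 2112 km/s, vₐ = 161.4 km/s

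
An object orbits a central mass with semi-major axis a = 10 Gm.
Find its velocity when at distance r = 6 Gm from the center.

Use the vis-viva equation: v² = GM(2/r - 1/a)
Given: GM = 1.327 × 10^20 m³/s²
a = 10 Gm = 1 × 10^10 m
r = 6 Gm = 6 × 10^9 m
GM = 1.327 × 10^20 m³/s²
2/r − 1/a = 3.33333 × 10^-10 − 1 × 10^-10 = 2.33333 × 10^-10 m⁻¹
v² = GM (2/r − 1/a) = 3.09633 × 10^10 m²/s²
v = 175964 m/s ≈ 176 km/s

Final answer: 176 km/s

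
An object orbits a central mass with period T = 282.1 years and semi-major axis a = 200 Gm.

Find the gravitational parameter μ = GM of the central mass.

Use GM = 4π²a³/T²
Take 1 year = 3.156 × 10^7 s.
T = 282.1 years = 8.90308 × 10^9 s
a = 200 Gm = 2 × 10^11 m
a³ = 8 × 10^33 m³
T² = 7.92648 × 10^19 s²
GM = 4π² × (8 × 10^33) / (7.92648 × 10^19) = 3.98446 × 10^15 m³/s²
GM ≈ 3.984 × 10^15 m³/s²

Final answer: GM = 3.984 × 10^15 m³/s²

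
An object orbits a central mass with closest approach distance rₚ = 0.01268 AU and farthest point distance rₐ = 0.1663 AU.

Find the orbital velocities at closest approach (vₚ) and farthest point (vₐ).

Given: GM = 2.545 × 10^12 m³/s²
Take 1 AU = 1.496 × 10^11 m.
rₚ = 0.01268 AU = 1.89693 × 10^9 m
rₐ = 0.1663 AU = 2.48785 × 10^10 m
GM = 2.545 × 10^12 m³/s²
a = (rₚ + rₐ)/2 = 1.33877 × 10^10 m
Vis-viva: v² = GM (2/r − 1/a)
vₚ² = 2.545 × 10^12 × (1.05434 × 10^-9 − 7.46954 × 10^-11) = 2493.19 m²/s²
vₚ = 49.9318 m/s ≈ 49.93 m/s
vₐ² = 2.545 × 10^12 × (8.03908 × 10^-11 − 7.46954 × 10^-11) = 14.4947 m²/s²
vₐ = 3.80719 m/s ≈ 3.807 m/s

Final answer: vₚ = 49.93 m/s, vₐ = 3.807 m/s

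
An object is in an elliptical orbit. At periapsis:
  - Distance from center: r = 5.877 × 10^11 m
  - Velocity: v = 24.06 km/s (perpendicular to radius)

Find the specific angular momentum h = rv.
r = 5.877 × 10^11 m
v = 24.06 km/s = 24060 m/s
h = rv = 5.877 × 10^11 × 24060 = 1.41401 × 10^16 m²/s ≈ 1.414 × 10^16 m²/s

Final answer: h = 1.414 × 10^16 m²/s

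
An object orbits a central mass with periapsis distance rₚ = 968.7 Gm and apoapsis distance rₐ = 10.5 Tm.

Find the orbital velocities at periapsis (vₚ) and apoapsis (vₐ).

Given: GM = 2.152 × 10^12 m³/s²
rₚ = 968.7 Gm = 9.687 × 10^11 m
rₐ = 10.5 Tm = 1.05 × 10^13 m
GM = 2.152 × 10^12 m³/s²
a = (rₚ + rₐ)/2 = 5.73435 × 10^12 m
Vis-viva: v² = GM (2/r − 1/a)
vₚ² = 2.152 × 10^12 × (2.06462 × 10^-12 − 1.74388 × 10^-13) = 4.06779 m²/s²
vₚ = 2.01688 m/s ≈ 2.017 m/s
vₐ² = 2.152 × 10^12 × (1.90476 × 10^-13 − 1.74388 × 10^-13) = 0.0346225 m²/s²
vₐ = 0.186071 m/s ≈ 0.1861 m/s

Final answer: vₚ = 2.017 m/s, vₐ = 0.1861 m/s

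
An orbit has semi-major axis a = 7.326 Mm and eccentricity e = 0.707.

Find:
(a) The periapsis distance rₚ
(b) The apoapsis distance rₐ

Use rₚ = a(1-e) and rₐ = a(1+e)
a = 7.326 Mm = 7.326 × 10^6 m
e = 0.707:  1 − e = 0.293,  1 + e = 1.707
(a) rₚ = a(1 − e) = 7.326 × 10^6 m × 0.293 = 2.14652 × 10^6 m ≈ 2.147 Mm
(b) rₐ = a(1 + e) = 7.326 × 10^6 m × 1.707 = 1.25055 × 10^7 m ≈ 12.51 Mm

Final answer:
(a) rₚ = 2.147 Mm
(b) rₐ = 12.51 Mm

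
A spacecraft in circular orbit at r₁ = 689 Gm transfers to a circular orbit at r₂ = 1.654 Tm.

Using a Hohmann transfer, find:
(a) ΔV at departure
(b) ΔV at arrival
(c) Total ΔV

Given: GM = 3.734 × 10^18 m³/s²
r₁ = 689 Gm = 6.89 × 10^11 m
r₂ = 1.654 Tm = 1.654 × 10^12 m
GM = 3.734 × 10^18 m³/s²
Transfer ellipse: a_t = (r₁ + r₂)/2 = 1.1715 × 10^12 m
Circular speed at r₁: v₁ = √(GM/r₁) = 2327.97 m/s
Transfer speed at r₁ (periapsis): v₁ₜ = √(GM(2/r₁ − 1/a_t)) = 2766.14 m/s
(a) ΔV₁ = v₁ₜ − v₁ = 438.169 m/s ≈ 438.2 m/s
Circular speed at r₂: v₂ = √(GM/r₂) = 1502.52 m/s
Transfer speed at r₂ (apoapsis): v₂ₜ = √(GM(2/r₂ − 1/a_t)) = 1152.28 m/s
(b) ΔV₂ = v₂ − v₂ₜ = 350.237 m/s ≈ 350.2 m/s
(c) ΔV_total = ΔV₁ + ΔV₂ = 788.407 m/s ≈ 788.4 m/s

Final answer:
(a) ΔV₁ = 438.2 m/s
(b) ΔV₂ = 350.2 m/s
(c) ΔV_total = 788.4 m/s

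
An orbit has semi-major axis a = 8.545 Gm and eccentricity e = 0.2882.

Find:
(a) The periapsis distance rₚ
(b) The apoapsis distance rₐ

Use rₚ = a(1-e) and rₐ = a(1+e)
a = 8.545 Gm = 8.545 × 10^9 m
e = 0.2882:  1 − e = 0.7118,  1 + e = 1.2882
(a) rₚ = a(1 − e) = 8.545 × 10^9 m × 0.7118 = 6.08233 × 10^9 m ≈ 6.082 Gm
(b) rₐ = a(1 + e) = 8.545 × 10^9 m × 1.2882 = 1.10077 × 10^10 m ≈ 11.01 Gm

Final answer:
(a) rₚ = 6.082 Gm
(b) rₐ = 11.01 Gm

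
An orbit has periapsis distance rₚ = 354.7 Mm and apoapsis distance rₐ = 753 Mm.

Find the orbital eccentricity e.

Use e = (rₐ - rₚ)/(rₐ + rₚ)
rₚ = 354.7 Mm = 3.547 × 10^8 m
rₐ = 753 Mm = 7.53 × 10^8 m
rₐ − rₚ = 3.983 × 10^8 m
rₐ + rₚ = 1.1077 × 10^9 m
e = (rₐ − rₚ)/(rₐ + rₚ) = 0.359574

Final answer: e = 0.3596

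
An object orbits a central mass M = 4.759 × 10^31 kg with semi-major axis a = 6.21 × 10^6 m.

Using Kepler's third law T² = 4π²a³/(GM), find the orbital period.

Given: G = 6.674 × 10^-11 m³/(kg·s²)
M = 4.759 × 10^31 kg
GM = G × M = 6.674 × 10^-11 × 4.759 × 10^31 = 3.17616 × 10^21 m³/s²
a = 6.21 × 10^6 m
a³ = 2.39483 × 10^20 m³
T = 2π √(a³/GM) = 2π √((2.39483 × 10^20) / (3.17616 × 10^21)) = 2π × 0.274591 s
T = 1.72531 s ≈ 1.725 seconds

Final answer: 1.725 seconds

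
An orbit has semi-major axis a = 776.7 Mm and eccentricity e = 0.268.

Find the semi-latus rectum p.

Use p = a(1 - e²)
a = 776.7 Mm = 7.767 × 10^8 m
e = 0.268,  e² = 0.071824,  1 − e² = 0.928176
p = a(1 − e²) = 7.767 × 10^8 m × 0.928176 = 7.20914 × 10^8 m ≈ 720.9 Mm

Final answer: p = 720.9 Mm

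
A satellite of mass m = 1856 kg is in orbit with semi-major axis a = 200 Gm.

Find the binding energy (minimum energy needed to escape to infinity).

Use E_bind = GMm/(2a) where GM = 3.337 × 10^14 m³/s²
a = 200 Gm = 2 × 10^11 m
GM = 3.337 × 10^14 m³/s²
m = 1856 kg
GMm = 3.337 × 10^14 × 1856 = 6.19347 × 10^17 m³·kg/s²
2a = 4 × 10^11 m
E_bind = GMm/(2a) = 1.54837 × 10^6 J ≈ 1.548 MJ

Final answer: 1.548 MJ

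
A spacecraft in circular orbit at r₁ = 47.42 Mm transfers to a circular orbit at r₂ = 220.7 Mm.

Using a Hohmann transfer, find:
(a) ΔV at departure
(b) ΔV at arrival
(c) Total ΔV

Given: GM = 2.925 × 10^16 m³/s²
r₁ = 47.42 Mm = 4.742 × 10^7 m
r₂ = 220.7 Mm = 2.207 × 10^8 m
GM = 2.925 × 10^16 m³/s²
Transfer ellipse: a_t = (r₁ + r₂)/2 = 1.3406 × 10^8 m
Circular speed at r₁: v₁ = √(GM/r₁) = 24836 m/s
Transfer speed at r₁ (periapsis): v₁ₜ = √(GM(2/r₁ − 1/a_t)) = 31866.5 m/s
(a) ΔV₁ = v₁ₜ − v₁ = 7030.42 m/s ≈ 7.03 km/s
Circular speed at r₂: v₂ = √(GM/r₂) = 11512.3 m/s
Transfer speed at r₂ (apoapsis): v₂ₜ = √(GM(2/r₂ − 1/a_t)) = 6846.88 m/s
(b) ΔV₂ = v₂ − v₂ₜ = 4665.41 m/s ≈ 4.665 km/s
(c) ΔV_total = ΔV₁ + ΔV₂ = 11695.8 m/s ≈ 11.7 km/s

Final answer:
(a) ΔV₁ = 7.03 km/s
(b) ΔV₂ = 4.665 km/s
(c) ΔV_total = 11.7 km/s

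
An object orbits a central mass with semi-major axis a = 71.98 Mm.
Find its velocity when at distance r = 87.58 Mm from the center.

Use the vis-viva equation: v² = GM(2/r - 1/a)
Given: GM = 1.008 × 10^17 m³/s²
a = 71.98 Mm = 7.198 × 10^7 m
r = 87.58 Mm = 8.758 × 10^7 m
GM = 1.008 × 10^17 m³/s²
2/r − 1/a = 2.28363 × 10^-8 − 1.38927 × 10^-8 = 8.94352 × 10^-9 m⁻¹
v² = GM (2/r − 1/a) = 9.01506 × 10^8 m²/s²
v = 30025.1 m/s ≈ 30.03 km/s

Final answer: 30.03 km/s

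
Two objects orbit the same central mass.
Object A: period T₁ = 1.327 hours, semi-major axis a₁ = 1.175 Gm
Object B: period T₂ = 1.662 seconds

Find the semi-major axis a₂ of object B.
T₁ = 1.327 hours = 4777.2 s
T₂ = 1.662 seconds
a₁ = 1.175 Gm = 1.175 × 10^9 m
Kepler's third law: (T₂/T₁)² = (a₂/a₁)³  ⇒  a₂ = a₁ (T₂/T₁)^(2/3)
T₂/T₁ = 0.000347903
(T₂/T₁)^(2/3) = 0.00494658
a₂ = 1.175 × 10^9 m × 0.00494658 = 5.81223 × 10^6 m ≈ 5.812 Mm

Final answer: a₂ = 5.812 Mm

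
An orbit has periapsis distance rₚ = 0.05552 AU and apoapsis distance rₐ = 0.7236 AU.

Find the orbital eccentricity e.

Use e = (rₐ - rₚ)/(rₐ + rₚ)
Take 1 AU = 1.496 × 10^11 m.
rₚ = 0.05552 AU = 8.30579 × 10^9 m
rₐ = 0.7236 AU = 1.08251 × 10^11 m
rₐ − rₚ = 9.99448 × 10^10 m
rₐ + rₚ = 1.16556 × 10^11 m
e = (rₐ − rₚ)/(rₐ + rₚ) = 0.85748

Final answer: e = 0.8575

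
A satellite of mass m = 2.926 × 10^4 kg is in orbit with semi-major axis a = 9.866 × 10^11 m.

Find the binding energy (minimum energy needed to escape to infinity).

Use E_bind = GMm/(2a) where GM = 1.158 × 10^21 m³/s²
a = 9.866 × 10^11 m
GM = 1.158 × 10^21 m³/s²
m = 2.926 × 10^4 kg
GMm = 1.158 × 10^21 × 29260 = 3.38831 × 10^25 m³·kg/s²
2a = 1.9732 × 10^12 m
E_bind = GMm/(2a) = 1.71716 × 10^13 J ≈ 17.17 TJ

Final answer: 17.17 TJ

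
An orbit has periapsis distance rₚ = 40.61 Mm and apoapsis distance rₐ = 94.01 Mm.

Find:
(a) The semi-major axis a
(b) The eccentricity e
rₚ = 40.61 Mm = 4.061 × 10^7 m
rₐ = 94.01 Mm = 9.401 × 10^7 m
(a) a = (rₚ + rₐ)/2 = 6.731 × 10^7 m ≈ 67.31 Mm
(b) e = (rₐ − rₚ)/(rₐ + rₚ) = (5.34 × 10^7) / (1.3462 × 10^8) = 0.396672

Final answer:
(a) a = 67.31 Mm
(b) e = 0.3967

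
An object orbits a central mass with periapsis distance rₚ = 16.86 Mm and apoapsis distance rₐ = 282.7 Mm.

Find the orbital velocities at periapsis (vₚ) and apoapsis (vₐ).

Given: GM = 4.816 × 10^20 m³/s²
rₚ = 16.86 Mm = 1.686 × 10^7 m
rₐ = 282.7 Mm = 2.827 × 10^8 m
GM = 4.816 × 10^20 m³/s²
a = (rₚ + rₐ)/2 = 1.4978 × 10^8 m
Vis-viva: v² = GM (2/r − 1/a)
vₚ² = 4.816 × 10^20 × (1.18624 × 10^-7 − 6.67646 × 10^-9) = 5.39139 × 10^13 m²/s²
vₚ = 7.34261 × 10^6 m/s ≈ 7343 km/s
vₐ² = 4.816 × 10^20 × (7.07464 × 10^-9 − 6.67646 × 10^-9) = 1.91763 × 10^11 m²/s²
vₐ = 437907 m/s ≈ 437.9 km/s

Final answer: vₚ = 7343 km/s, vₐ = 437.9 km/s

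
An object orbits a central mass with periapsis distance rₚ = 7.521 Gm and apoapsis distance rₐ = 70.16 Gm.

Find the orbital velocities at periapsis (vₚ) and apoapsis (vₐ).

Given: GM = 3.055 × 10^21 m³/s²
rₚ = 7.521 Gm = 7.521 × 10^9 m
rₐ = 70.16 Gm = 7.016 × 10^10 m
GM = 3.055 × 10^21 m³/s²
a = (rₚ + rₐ)/2 = 3.88405 × 10^10 m
Vis-viva: v² = GM (2/r − 1/a)
vₚ² = 3.055 × 10^21 × (2.65922 × 10^-10 − 2.57463 × 10^-11) = 7.33737 × 10^11 m²/s²
vₚ = 856584 m/s ≈ 856.6 km/s
vₐ² = 3.055 × 10^21 × (2.85063 × 10^-11 − 2.57463 × 10^-11) = 8.43165 × 10^9 m²/s²
vₐ = 91824 m/s ≈ 91.82 km/s

Final answer: vₚ = 856.6 km/s, vₐ = 91.82 km/s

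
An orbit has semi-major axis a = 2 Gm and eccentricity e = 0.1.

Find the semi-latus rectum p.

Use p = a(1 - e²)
a = 2 Gm = 2 × 10^9 m
e = 0.1,  e² = 0.01,  1 − e² = 0.99
p = a(1 − e²) = 2 × 10^9 m × 0.99 = 1.98 × 10^9 m ≈ 1.98 Gm

Final answer: p = 1.98 Gm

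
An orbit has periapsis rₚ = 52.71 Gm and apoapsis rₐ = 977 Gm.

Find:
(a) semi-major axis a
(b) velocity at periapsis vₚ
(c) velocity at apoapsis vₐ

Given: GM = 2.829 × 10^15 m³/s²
rₚ = 52.71 Gm = 5.271 × 10^10 m
rₐ = 977 Gm = 9.77 × 10^11 m
GM = 2.829 × 10^15 m³/s²
a = (rₚ + rₐ)/2 = 5.14855 × 10^11 m
e = (rₐ − rₚ)/(rₐ + rₚ) = (9.2429 × 10^11) / (1.02971 × 10^12) = 0.897622
(a) a = 5.14855 × 10^11 m ≈ 514.9 Gm
(b) vₚ² = GM (2/rₚ − 1/a) = 2.829 × 10^15 × (3.79435 × 10^-11 − 1.94229 × 10^-12) = 101847 m²/s²;  vₚ = 319.135 m/s ≈ 319.1 m/s
(c) vₐ² = GM (2/rₐ − 1/a) = 2.829 × 10^15 × (2.04708 × 10^-12 − 1.94229 × 10^-12) = 296.447 m²/s²;  vₐ = 17.2176 m/s ≈ 17.22 m/s

Final answer:
(a) semi-major axis a = 514.9 Gm
(b) velocity at periapsis vₚ = 319.1 m/s
(c) velocity at apoapsis vₐ = 17.22 m/s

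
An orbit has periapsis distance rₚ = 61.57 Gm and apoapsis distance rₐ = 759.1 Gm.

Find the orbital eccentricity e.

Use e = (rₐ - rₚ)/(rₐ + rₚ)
rₚ = 61.57 Gm = 6.157 × 10^10 m
rₐ = 759.1 Gm = 7.591 × 10^11 m
rₐ − rₚ = 6.9753 × 10^11 m
rₐ + rₚ = 8.2067 × 10^11 m
e = (rₐ − rₚ)/(rₐ + rₚ) = 0.849952

Final answer: e = 0.85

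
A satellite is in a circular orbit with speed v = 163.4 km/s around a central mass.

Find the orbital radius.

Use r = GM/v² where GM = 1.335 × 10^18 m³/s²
v = 163.4 km/s = 163400 m/s
GM = 1.335 × 10^18 m³/s²
v² = 2.66996 × 10^10 m²/s²
r = GM/v² = (1.335 × 10^18) / (2.66996 × 10^10) = 5.00008 × 10^7 m ≈ 50 Mm

Final answer: 50 Mm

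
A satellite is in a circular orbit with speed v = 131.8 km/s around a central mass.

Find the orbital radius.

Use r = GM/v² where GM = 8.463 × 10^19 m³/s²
v = 131.8 km/s = 131800 m/s
GM = 8.463 × 10^19 m³/s²
v² = 1.73712 × 10^10 m²/s²
r = GM/v² = (8.463 × 10^19) / (1.73712 × 10^10) = 4.87185 × 10^9 m ≈ 4.872 Gm

Final answer: 4.872 Gm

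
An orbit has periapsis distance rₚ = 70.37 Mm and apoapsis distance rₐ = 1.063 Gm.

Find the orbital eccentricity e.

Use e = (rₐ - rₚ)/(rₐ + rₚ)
rₚ = 70.37 Mm = 7.037 × 10^7 m
rₐ = 1.063 Gm = 1.063 × 10^9 m
rₐ − rₚ = 9.9263 × 10^8 m
rₐ + rₚ = 1.13337 × 10^9 m
e = (rₐ − rₚ)/(rₐ + rₚ) = 0.875822

Final answer: e = 0.8758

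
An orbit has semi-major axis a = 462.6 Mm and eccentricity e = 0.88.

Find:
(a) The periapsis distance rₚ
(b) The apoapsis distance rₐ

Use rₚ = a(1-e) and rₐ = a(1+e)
a = 462.6 Mm = 4.626 × 10^8 m
e = 0.88:  1 − e = 0.12,  1 + e = 1.88
(a) rₚ = a(1 − e) = 4.626 × 10^8 m × 0.12 = 5.5512 × 10^7 m ≈ 55.51 Mm
(b) rₐ = a(1 + e) = 4.626 × 10^8 m × 1.88 = 8.69688 × 10^8 m ≈ 869.7 Mm

Final answer:
(a) rₚ = 55.51 Mm
(b) rₐ = 869.7 Mm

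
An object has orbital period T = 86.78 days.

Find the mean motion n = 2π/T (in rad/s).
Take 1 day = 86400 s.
T = 86.78 days = 7.49779 × 10^6 s
n = 2π / (7.49779 × 10^6 s) = 8.38005 × 10^-7 rad/s ≈ 8.38 × 10^-7 rad/s

Final answer: n = 8.38 × 10^-7 rad/s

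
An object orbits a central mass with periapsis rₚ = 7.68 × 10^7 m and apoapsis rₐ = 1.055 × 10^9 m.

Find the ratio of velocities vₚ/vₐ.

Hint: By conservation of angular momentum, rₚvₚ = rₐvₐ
rₚ = 7.68 × 10^7 m
rₐ = 1.055 × 10^9 m
rₚvₚ = rₐvₐ  ⇒  vₚ/vₐ = rₐ/rₚ
vₚ/vₐ = (1.055 × 10^9) / (7.68 × 10^7) = 13.737

Final answer: vₚ/vₐ = 13.74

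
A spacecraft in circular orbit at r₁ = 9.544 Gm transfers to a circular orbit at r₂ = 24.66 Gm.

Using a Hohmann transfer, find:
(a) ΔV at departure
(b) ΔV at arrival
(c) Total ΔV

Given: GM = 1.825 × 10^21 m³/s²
r₁ = 9.544 Gm = 9.544 × 10^9 m
r₂ = 24.66 Gm = 2.466 × 10^10 m
GM = 1.825 × 10^21 m³/s²
Transfer ellipse: a_t = (r₁ + r₂)/2 = 1.7102 × 10^10 m
Circular speed at r₁: v₁ = √(GM/r₁) = 437287 m/s
Transfer speed at r₁ (periapsis): v₁ₜ = √(GM(2/r₁ − 1/a_t)) = 525097 m/s
(a) ΔV₁ = v₁ₜ − v₁ = 87810.1 m/s ≈ 87.81 km/s
Circular speed at r₂: v₂ = √(GM/r₂) = 272041 m/s
Transfer speed at r₂ (apoapsis): v₂ₜ = √(GM(2/r₂ − 1/a_t)) = 203225 m/s
(b) ΔV₂ = v₂ − v₂ₜ = 68816.6 m/s ≈ 68.82 km/s
(c) ΔV_total = ΔV₁ + ΔV₂ = 156627 m/s ≈ 156.6 km/s

Final answer:
(a) ΔV₁ = 87.81 km/s
(b) ΔV₂ = 68.82 km/s
(c) ΔV_total = 156.6 km/s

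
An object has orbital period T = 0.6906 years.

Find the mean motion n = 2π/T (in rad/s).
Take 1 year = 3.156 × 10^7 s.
T = 0.6906 years = 2.17953 × 10^7 s
n = 2π / (2.17953 × 10^7 s) = 2.88281 × 10^-7 rad/s ≈ 2.883 × 10^-7 rad/s

Final answer: n = 2.883 × 10^-7 rad/s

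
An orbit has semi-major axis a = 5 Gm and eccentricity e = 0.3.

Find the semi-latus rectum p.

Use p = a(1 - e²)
a = 5 Gm = 5 × 10^9 m
e = 0.3,  e² = 0.09,  1 − e² = 0.91
p = a(1 − e²) = 5 × 10^9 m × 0.91 = 4.55 × 10^9 m ≈ 4.55 Gm

Final answer: p = 4.55 Gm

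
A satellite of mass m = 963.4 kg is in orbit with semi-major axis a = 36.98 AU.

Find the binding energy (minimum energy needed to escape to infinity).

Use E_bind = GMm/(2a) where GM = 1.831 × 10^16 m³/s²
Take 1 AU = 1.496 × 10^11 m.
a = 36.98 AU = 5.53221 × 10^12 m
GM = 1.831 × 10^16 m³/s²
m = 963.4 kg
GMm = 1.831 × 10^16 × 963.4 = 1.76399 × 10^19 m³·kg/s²
2a = 1.10644 × 10^13 m
E_bind = GMm/(2a) = 1.59429 × 10^6 J ≈ 1.594 MJ

Final answer: 1.594 MJ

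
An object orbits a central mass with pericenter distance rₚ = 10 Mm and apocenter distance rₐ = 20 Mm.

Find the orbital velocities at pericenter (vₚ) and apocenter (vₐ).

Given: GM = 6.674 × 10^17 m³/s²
rₚ = 10 Mm = 1 × 10^7 m
rₐ = 20 Mm = 2 × 10^7 m
GM = 6.674 × 10^17 m³/s²
a = (rₚ + rₐ)/2 = 1.5 × 10^7 m
Vis-viva: v² = GM (2/r − 1/a)
vₚ² = 6.674 × 10^17 × (2 × 10^-7 − 6.66667 × 10^-8) = 8.89867 × 10^10 m²/s²
vₚ = 298306 m/s ≈ 298.3 km/s
vₐ² = 6.674 × 10^17 × (1 × 10^-7 − 6.66667 × 10^-8) = 2.22467 × 10^10 m²/s²
vₐ = 149153 m/s ≈ 149.2 km/s

Final answer: vₚ = 298.3 km/s, vₐ = 149.2 km/s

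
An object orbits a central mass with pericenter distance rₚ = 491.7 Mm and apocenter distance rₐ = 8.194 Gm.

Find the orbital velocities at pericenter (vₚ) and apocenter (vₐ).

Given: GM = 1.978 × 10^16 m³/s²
rₚ = 491.7 Mm = 4.917 × 10^8 m
rₐ = 8.194 Gm = 8.194 × 10^9 m
GM = 1.978 × 10^16 m³/s²
a = (rₚ + rₐ)/2 = 4.34285 × 10^9 m
Vis-viva: v² = GM (2/r − 1/a)
vₚ² = 1.978 × 10^16 × (4.06752 × 10^-9 − 2.30264 × 10^-10) = 7.59009 × 10^7 m²/s²
vₚ = 8712.12 m/s ≈ 8.712 km/s
vₐ² = 1.978 × 10^16 × (2.44081 × 10^-10 − 2.30264 × 10^-10) = 273310 m²/s²
vₐ = 522.791 m/s ≈ 522.8 m/s

Final answer: vₚ = 8.712 km/s, vₐ = 522.8 m/s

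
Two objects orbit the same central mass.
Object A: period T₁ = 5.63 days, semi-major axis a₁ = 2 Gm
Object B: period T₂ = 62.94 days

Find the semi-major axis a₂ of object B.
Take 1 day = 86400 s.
T₁ = 5.63 days = 486432 s
T₂ = 62.94 days = 5.43802 × 10^6 s
a₁ = 2 Gm = 2 × 10^9 m
Kepler's third law: (T₂/T₁)² = (a₂/a₁)³  ⇒  a₂ = a₁ (T₂/T₁)^(2/3)
T₂/T₁ = 11.1794
(T₂/T₁)^(2/3) = 4.99972
a₂ = 2 × 10^9 m × 4.99972 = 9.99944 × 10^9 m ≈ 9.999 Gm

Final answer: a₂ = 9.999 Gm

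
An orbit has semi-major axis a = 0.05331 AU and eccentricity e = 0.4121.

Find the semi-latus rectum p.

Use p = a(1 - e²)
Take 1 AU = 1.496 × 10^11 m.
a = 0.05331 AU = 7.97518 × 10^9 m
e = 0.4121,  e² = 0.169826,  1 − e² = 0.830174
p = a(1 − e²) = 7.97518 × 10^9 m × 0.830174 = 6.62078 × 10^9 m ≈ 0.04426 AU

Final answer: p = 0.04426 AU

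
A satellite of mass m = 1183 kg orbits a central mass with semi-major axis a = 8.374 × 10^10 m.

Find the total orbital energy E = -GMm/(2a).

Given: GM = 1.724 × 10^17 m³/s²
a = 8.374 × 10^10 m
GM = 1.724 × 10^17 m³/s²
2a = 1.6748 × 10^11 m
GMm = 1.724 × 10^17 × 1183 = 2.03949 × 10^20 m³·kg/s²
E = −GMm/(2a) = -1.21775 × 10^9 J ≈ -1.218 GJ

Final answer: -1.218 GJ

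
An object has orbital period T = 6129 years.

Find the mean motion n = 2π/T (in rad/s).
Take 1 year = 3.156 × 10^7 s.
T = 6129 years = 1.93431 × 10^11 s
n = 2π / (1.93431 × 10^11 s) = 3.24828 × 10^-11 rad/s ≈ 3.248 × 10^-11 rad/s

Final answer: n = 3.248 × 10^-11 rad/s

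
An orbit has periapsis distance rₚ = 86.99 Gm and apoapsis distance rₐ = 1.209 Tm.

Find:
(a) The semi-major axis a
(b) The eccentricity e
rₚ = 86.99 Gm = 8.699 × 10^10 m
rₐ = 1.209 Tm = 1.209 × 10^12 m
(a) a = (rₚ + rₐ)/2 = 6.47995 × 10^11 m ≈ 648 Gm
(b) e = (rₐ − rₚ)/(rₐ + rₚ) = (1.12201 × 10^12) / (1.29599 × 10^12) = 0.865755

Final answer:
(a) a = 648 Gm
(b) e = 0.8658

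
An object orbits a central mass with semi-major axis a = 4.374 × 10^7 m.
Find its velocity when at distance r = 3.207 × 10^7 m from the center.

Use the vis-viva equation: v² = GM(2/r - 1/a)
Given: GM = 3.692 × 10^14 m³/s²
a = 4.374 × 10^7 m
r = 3.207 × 10^7 m
GM = 3.692 × 10^14 m³/s²
2/r − 1/a = 6.23636 × 10^-8 − 2.28624 × 10^-8 = 3.95012 × 10^-8 m⁻¹
v² = GM (2/r − 1/a) = 1.45838 × 10^7 m²/s²
v = 3818.88 m/s ≈ 3.819 km/s

Final answer: 3.819 km/s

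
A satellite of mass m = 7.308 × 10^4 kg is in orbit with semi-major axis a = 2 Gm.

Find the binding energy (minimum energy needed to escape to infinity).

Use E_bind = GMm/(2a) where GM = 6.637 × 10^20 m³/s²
a = 2 Gm = 2 × 10^9 m
GM = 6.637 × 10^20 m³/s²
m = 7.308 × 10^4 kg
GMm = 6.637 × 10^20 × 73080 = 4.85032 × 10^25 m³·kg/s²
2a = 4 × 10^9 m
E_bind = GMm/(2a) = 1.21258 × 10^16 J ≈ 12.13 PJ

Final answer: 12.13 PJ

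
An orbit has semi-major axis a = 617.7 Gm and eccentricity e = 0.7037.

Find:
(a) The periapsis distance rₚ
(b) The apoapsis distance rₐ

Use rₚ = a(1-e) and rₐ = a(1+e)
a = 617.7 Gm = 6.177 × 10^11 m
e = 0.7037:  1 − e = 0.2963,  1 + e = 1.7037
(a) rₚ = a(1 − e) = 6.177 × 10^11 m × 0.2963 = 1.83025 × 10^11 m ≈ 183 Gm
(b) rₐ = a(1 + e) = 6.177 × 10^11 m × 1.7037 = 1.05238 × 10^12 m ≈ 1.052 Tm

Final answer:
(a) rₚ = 183 Gm
(b) rₐ = 1.052 Tm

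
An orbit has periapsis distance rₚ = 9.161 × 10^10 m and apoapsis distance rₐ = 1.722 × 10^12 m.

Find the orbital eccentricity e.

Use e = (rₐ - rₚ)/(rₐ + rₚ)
rₚ = 9.161 × 10^10 m
rₐ = 1.722 × 10^12 m
rₐ − rₚ = 1.63039 × 10^12 m
rₐ + rₚ = 1.81361 × 10^12 m
e = (rₐ − rₚ)/(rₐ + rₚ) = 0.898975

Final answer: e = 0.899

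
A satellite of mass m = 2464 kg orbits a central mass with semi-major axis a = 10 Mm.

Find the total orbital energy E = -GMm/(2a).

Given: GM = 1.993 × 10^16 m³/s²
a = 10 Mm = 1 × 10^7 m
GM = 1.993 × 10^16 m³/s²
2a = 2 × 10^7 m
GMm = 1.993 × 10^16 × 2464 = 4.91075 × 10^19 m³·kg/s²
E = −GMm/(2a) = -2.45538 × 10^12 J ≈ -2.455 TJ

Final answer: -2.455 TJ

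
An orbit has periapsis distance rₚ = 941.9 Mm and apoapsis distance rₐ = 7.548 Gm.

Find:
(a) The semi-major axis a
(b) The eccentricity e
rₚ = 941.9 Mm = 9.419 × 10^8 m
rₐ = 7.548 Gm = 7.548 × 10^9 m
(a) a = (rₚ + rₐ)/2 = 4.24495 × 10^9 m ≈ 4.245 Gm
(b) e = (rₐ − rₚ)/(rₐ + rₚ) = (6.6061 × 10^9) / (8.4899 × 10^9) = 0.778113

Final answer:
(a) a = 4.245 Gm
(b) e = 0.7781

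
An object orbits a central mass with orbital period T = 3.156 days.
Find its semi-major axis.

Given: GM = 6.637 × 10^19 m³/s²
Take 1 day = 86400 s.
T = 3.156 days = 272678 s
GM = 6.637 × 10^19 m³/s²
Kepler's third law: a³ = GM T² / (4π²)
T² = 7.43535 × 10^10 s²
a³ = (6.637 × 10^19) × (7.43535 × 10^10) / (4π²) = 1.25001 × 10^29 m³
a = (a³)^(1/3) = 5.00001 × 10^9 m ≈ 5 Gm

Final answer: 5 Gm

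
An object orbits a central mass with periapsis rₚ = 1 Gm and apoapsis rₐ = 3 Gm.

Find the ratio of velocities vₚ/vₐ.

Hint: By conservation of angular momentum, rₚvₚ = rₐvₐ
rₚ = 1 Gm = 1 × 10^9 m
rₐ = 3 Gm = 3 × 10^9 m
rₚvₚ = rₐvₐ  ⇒  vₚ/vₐ = rₐ/rₚ
vₚ/vₐ = (3 × 10^9) / (1 × 10^9) = 3

Final answer: vₚ/vₐ = 3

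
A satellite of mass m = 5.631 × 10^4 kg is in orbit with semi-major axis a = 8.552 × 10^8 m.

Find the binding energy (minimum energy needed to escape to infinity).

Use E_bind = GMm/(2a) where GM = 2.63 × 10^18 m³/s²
a = 8.552 × 10^8 m
GM = 2.63 × 10^18 m³/s²
m = 5.631 × 10^4 kg
GMm = 2.63 × 10^18 × 56310 = 1.48095 × 10^23 m³·kg/s²
2a = 1.7104 × 10^9 m
E_bind = GMm/(2a) = 8.65852 × 10^13 J ≈ 86.59 TJ

Final answer: 86.59 TJ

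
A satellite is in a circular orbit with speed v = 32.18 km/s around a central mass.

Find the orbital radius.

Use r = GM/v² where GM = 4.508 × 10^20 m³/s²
v = 32.18 km/s = 32180 m/s
GM = 4.508 × 10^20 m³/s²
v² = 1.03555 × 10^9 m²/s²
r = GM/v² = (4.508 × 10^20) / (1.03555 × 10^9) = 4.35323 × 10^11 m ≈ 435.3 Gm

Final answer: 435.3 Gm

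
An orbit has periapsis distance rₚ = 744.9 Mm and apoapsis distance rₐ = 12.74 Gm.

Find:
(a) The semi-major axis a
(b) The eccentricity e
rₚ = 744.9 Mm = 7.449 × 10^8 m
rₐ = 12.74 Gm = 1.274 × 10^10 m
(a) a = (rₚ + rₐ)/2 = 6.74245 × 10^9 m ≈ 6.742 Gm
(b) e = (rₐ − rₚ)/(rₐ + rₚ) = (1.19951 × 10^10) / (1.34849 × 10^10) = 0.889521

Final answer:
(a) a = 6.742 Gm
(b) e = 0.8895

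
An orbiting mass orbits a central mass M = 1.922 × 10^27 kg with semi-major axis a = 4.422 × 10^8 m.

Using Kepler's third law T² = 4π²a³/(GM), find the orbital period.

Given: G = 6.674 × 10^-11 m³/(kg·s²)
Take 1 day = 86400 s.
M = 1.922 × 10^27 kg
GM = G × M = 6.674 × 10^-11 × 1.922 × 10^27 = 1.28274 × 10^17 m³/s²
a = 4.422 × 10^8 m
a³ = 8.64682 × 10^25 m³
T = 2π √(a³/GM) = 2π √((8.64682 × 10^25) / (1.28274 × 10^17)) = 2π × 25963.2 s
T = 163132 s ≈ 1.888 days

Final answer: 1.888 days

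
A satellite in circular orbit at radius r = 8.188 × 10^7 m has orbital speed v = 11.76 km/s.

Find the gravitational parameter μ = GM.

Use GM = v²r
r = 8.188 × 10^7 m
v = 11.76 km/s = 11760 m/s
v² = 1.38298 × 10^8 m²/s²
GM = v²r = 1.38298 × 10^8 × 8.188 × 10^7 = 1.13238 × 10^16 m³/s²
GM ≈ 1.132 × 10^16 m³/s²

Final answer: GM = 1.132 × 10^16 m³/s²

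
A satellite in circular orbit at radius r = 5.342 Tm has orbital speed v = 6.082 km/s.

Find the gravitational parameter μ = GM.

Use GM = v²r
r = 5.342 Tm = 5.342 × 10^12 m
v = 6.082 km/s = 6082 m/s
v² = 3.69907 × 10^7 m²/s²
GM = v²r = 3.69907 × 10^7 × 5.342 × 10^12 = 1.97604 × 10^20 m³/s²
GM ≈ 1.976 × 10^20 m³/s²

Final answer: GM = 1.976 × 10^20 m³/s²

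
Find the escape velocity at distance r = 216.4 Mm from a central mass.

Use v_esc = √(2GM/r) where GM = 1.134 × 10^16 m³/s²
r = 216.4 Mm = 2.164 × 10^8 m
GM = 1.134 × 10^16 m³/s²
2GM/r = 2 × (1.134 × 10^16) / (2.164 × 10^8) = 1.04806 × 10^8 m²/s²
v_esc = √(2GM/r) = 10237.5 m/s ≈ 10.24 km/s

Final answer: 10.24 km/s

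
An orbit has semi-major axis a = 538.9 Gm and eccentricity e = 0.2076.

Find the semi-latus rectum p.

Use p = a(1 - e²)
a = 538.9 Gm = 5.389 × 10^11 m
e = 0.2076,  e² = 0.0430978,  1 − e² = 0.956902
p = a(1 − e²) = 5.389 × 10^11 m × 0.956902 = 5.15675 × 10^11 m ≈ 515.7 Gm

Final answer: p = 515.7 Gm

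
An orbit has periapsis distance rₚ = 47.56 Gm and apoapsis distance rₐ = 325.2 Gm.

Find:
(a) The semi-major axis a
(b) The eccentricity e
rₚ = 47.56 Gm = 4.756 × 10^10 m
rₐ = 325.2 Gm = 3.252 × 10^11 m
(a) a = (rₚ + rₐ)/2 = 1.8638 × 10^11 m ≈ 186.4 Gm
(b) e = (rₐ − rₚ)/(rₐ + rₚ) = (2.7764 × 10^11) / (3.7276 × 10^11) = 0.744822

Final answer:
(a) a = 186.4 Gm
(b) e = 0.7448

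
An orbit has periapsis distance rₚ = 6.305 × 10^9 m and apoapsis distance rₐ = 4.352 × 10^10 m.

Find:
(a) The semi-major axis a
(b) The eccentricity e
rₚ = 6.305 × 10^9 m
rₐ = 4.352 × 10^10 m
(a) a = (rₚ + rₐ)/2 = 2.49125 × 10^10 m ≈ 2.491 × 10^10 m
(b) e = (rₐ − rₚ)/(rₐ + rₚ) = (3.7215 × 10^10) / (4.9825 × 10^10) = 0.746914

Final answer:
(a) a = 2.491 × 10^10 m
(b) e = 0.7469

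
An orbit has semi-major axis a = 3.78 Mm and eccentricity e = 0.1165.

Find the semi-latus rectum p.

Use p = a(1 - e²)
a = 3.78 Mm = 3.78 × 10^6 m
e = 0.1165,  e² = 0.0135723,  1 − e² = 0.986428
p = a(1 − e²) = 3.78 × 10^6 m × 0.986428 = 3.7287 × 10^6 m ≈ 3.729 Mm

Final answer: p = 3.729 Mm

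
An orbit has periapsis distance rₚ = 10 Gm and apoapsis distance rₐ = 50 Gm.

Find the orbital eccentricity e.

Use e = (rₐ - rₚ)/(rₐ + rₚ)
rₚ = 10 Gm = 1 × 10^10 m
rₐ = 50 Gm = 5 × 10^10 m
rₐ − rₚ = 4 × 10^10 m
rₐ + rₚ = 6 × 10^10 m
e = (rₐ − rₚ)/(rₐ + rₚ) = 0.666667

Final answer: e = 0.6667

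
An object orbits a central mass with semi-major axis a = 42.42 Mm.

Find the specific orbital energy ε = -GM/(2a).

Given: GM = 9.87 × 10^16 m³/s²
a = 42.42 Mm = 4.242 × 10^7 m
GM = 9.87 × 10^16 m³/s²
2a = 8.484 × 10^7 m
ε = −GM/(2a) = -1.16337 × 10^9 J/kg ≈ -1.163 GJ/kg

Final answer: -1.163 GJ/kg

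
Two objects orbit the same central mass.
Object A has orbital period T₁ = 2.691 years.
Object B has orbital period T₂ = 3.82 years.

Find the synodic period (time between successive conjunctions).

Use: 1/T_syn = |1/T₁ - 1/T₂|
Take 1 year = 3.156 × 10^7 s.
T₁ = 2.691 years = 8.4928 × 10^7 s
T₂ = 3.82 years = 1.20559 × 10^8 s
1/T₁ = 1.17747 × 10^-8 s⁻¹
1/T₂ = 8.29468 × 10^-9 s⁻¹
|1/T₁ − 1/T₂| = 3.48001 × 10^-9 s⁻¹
T_syn = 1 / |1/T₁ − 1/T₂| = 2.87356 × 10^8 s ≈ 9.105 years

Final answer: T_syn = 9.105 years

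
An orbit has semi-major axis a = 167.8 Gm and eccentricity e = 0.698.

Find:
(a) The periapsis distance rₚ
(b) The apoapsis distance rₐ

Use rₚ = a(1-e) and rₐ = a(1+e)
a = 167.8 Gm = 1.678 × 10^11 m
e = 0.698:  1 − e = 0.302,  1 + e = 1.698
(a) rₚ = a(1 − e) = 1.678 × 10^11 m × 0.302 = 5.06756 × 10^10 m ≈ 50.68 Gm
(b) rₐ = a(1 + e) = 1.678 × 10^11 m × 1.698 = 2.84924 × 10^11 m ≈ 284.9 Gm

Final answer:
(a) rₚ = 50.68 Gm
(b) rₐ = 284.9 Gm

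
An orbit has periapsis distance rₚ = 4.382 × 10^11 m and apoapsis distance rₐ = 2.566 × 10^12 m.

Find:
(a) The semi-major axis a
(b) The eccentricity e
rₚ = 4.382 × 10^11 m
rₐ = 2.566 × 10^12 m
(a) a = (rₚ + rₐ)/2 = 1.5021 × 10^12 m ≈ 1.502 × 10^12 m
(b) e = (rₐ − rₚ)/(rₐ + rₚ) = (2.1278 × 10^12) / (3.0042 × 10^12) = 0.708275

Final answer:
(a) a = 1.502 × 10^12 m
(b) e = 0.7083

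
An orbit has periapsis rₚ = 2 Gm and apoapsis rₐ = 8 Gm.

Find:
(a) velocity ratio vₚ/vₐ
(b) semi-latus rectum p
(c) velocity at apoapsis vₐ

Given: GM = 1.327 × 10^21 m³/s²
rₚ = 2 Gm = 2 × 10^9 m
rₐ = 8 Gm = 8 × 10^9 m
GM = 1.327 × 10^21 m³/s²
a = (rₚ + rₐ)/2 = 5 × 10^9 m
e = (rₐ − rₚ)/(rₐ + rₚ) = (6 × 10^9) / (1 × 10^10) = 0.6
(a) vₚ/vₐ = rₐ/rₚ (angular momentum) = (8 × 10^9) / (2 × 10^9) = 4 ≈ 4
(b) 1 − e² = 0.64;  p = a(1 − e²) = 5 × 10^9 × 0.64 = 3.2 × 10^9 m ≈ 3.2 Gm
(c) vₐ² = GM (2/rₐ − 1/a) = 1.327 × 10^21 × (2.5 × 10^-10 − 2 × 10^-10) = 6.635 × 10^10 m²/s²;  vₐ = 257585 m/s ≈ 257.6 km/s

Final answer:
(a) velocity ratio vₚ/vₐ = 4
(b) semi-latus rectum p = 3.2 Gm
(c) velocity at apoapsis vₐ = 257.6 km/s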